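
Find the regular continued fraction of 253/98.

[2; 1, 1, 2, 1, 1, 3, 2]

Run the Euclidean algorithm on 253 and 98; the successive quotients are the partial quotients a_0, a_1, ... (each step inverts the fractional part left over by the previous one):
  253 = 2*98 + 57, so a_0 = 2.
  98 = 1*57 + 41, so a_1 = 1.
  57 = 1*41 + 16, so a_2 = 1.
  41 = 2*16 + 9, so a_3 = 2.
  16 = 1*9 + 7, so a_4 = 1.
  9 = 1*7 + 2, so a_5 = 1.
  7 = 3*2 + 1, so a_6 = 3.
  2 = 2*1 + 0, so a_7 = 2.
The remainder reaches 0 after 8 divisions, so the expansion has 8 partial quotients, read off in order.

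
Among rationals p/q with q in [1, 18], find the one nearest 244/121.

Expand x = 244/121 as a continued fraction with the Euclidean algorithm:
  244 = 2*121 + 2, so a_0 = 2.
  121 = 60*2 + 1, so a_1 = 60.
  2 = 2*1 + 0, so a_2 = 2.
so x = [2; 60, 2].
Convergents (p_i = a_i*p_{i-1} + p_{i-2}, q_i = a_i*q_{i-1} + q_{i-2} with p_{-2}=0, p_{-1}=1, q_{-2}=1, q_{-1}=0), until the denominator exceeds 18:
  i=0: a_0=2, p_0 = 2*1 + 0 = 2, q_0 = 2*0 + 1 = 1.
  i=1: a_1=60, p_1 = 60*2 + 1 = 121, q_1 = 60*1 + 0 = 60.
q_1 = 60 > 18, so the last convergent with denominator <= 18 is p_0/q_0 = 2/1.
The closest fraction with denominator <= 18 is either p_0/q_0 or the intermediate fraction (k*p_0 + p_{-1})/(k*q_0 + q_{-1}) with the largest k >= 1 whose denominator stays <= 18; these approach x as k grows, and every other convergent or intermediate fraction in range is farther away.
Largest k: floor((18 - q_{-1})/q_0) = floor((18 - 0)/1) = 18 (using the seeds p_{-1} = 1, q_{-1} = 0).
That gives (18*2 + 1)/(18*1 + 0) = 37/18.
Compare the errors: |x - 2/1| = |244*1 - 2*121|/(121*1) = 2/121, and |x - 37/18| = |244*18 - 37*121|/(121*18) = 85/2178.
Cross-multiplying, 2*2178 = 4356 < 10285 = 85*121, so 2/121 is smaller: the convergent 2/1 is closer to x than 37/18.

2/1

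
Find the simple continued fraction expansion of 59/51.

[1; 6, 2, 1, 2]

Run the Euclidean algorithm on 59 and 51; the successive quotients are the partial quotients a_0, a_1, ... (each step inverts the fractional part left over by the previous one):
  59 = 1*51 + 8, so a_0 = 1.
  51 = 6*8 + 3, so a_1 = 6.
  8 = 2*3 + 2, so a_2 = 2.
  3 = 1*2 + 1, so a_3 = 1.
  2 = 2*1 + 0, so a_4 = 2.
The remainder reaches 0 after 5 divisions, so the expansion has 5 partial quotients, read off in order.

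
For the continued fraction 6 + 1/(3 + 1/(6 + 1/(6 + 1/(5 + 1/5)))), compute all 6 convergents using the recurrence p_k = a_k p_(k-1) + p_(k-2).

6/1, 19/3, 120/19, 739/117, 3815/604, 19814/3137

Using the convergent recurrence p_i = a_i*p_{i-1} + p_{i-2}, q_i = a_i*q_{i-1} + q_{i-2} with p_{-2}=0, p_{-1}=1, q_{-2}=1, q_{-1}=0:
  i=0: a_0=6, p_0 = 6*1 + 0 = 6, q_0 = 6*0 + 1 = 1.
  i=1: a_1=3, p_1 = 3*6 + 1 = 19, q_1 = 3*1 + 0 = 3.
  i=2: a_2=6, p_2 = 6*19 + 6 = 120, q_2 = 6*3 + 1 = 19.
  i=3: a_3=6, p_3 = 6*120 + 19 = 739, q_3 = 6*19 + 3 = 117.
  i=4: a_4=5, p_4 = 5*739 + 120 = 3815, q_4 = 5*117 + 19 = 604.
  i=5: a_5=5, p_5 = 5*3815 + 739 = 19814, q_5 = 5*604 + 117 = 3137.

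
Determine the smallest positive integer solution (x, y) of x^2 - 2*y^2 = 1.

(x, y) = (3, 2)

First expand sqrt(2) as a continued fraction. With x_i = (sqrt(2) + m_i)/d_i and (m_0, d_0) = (0, 1): a_0 = floor(sqrt(2)) = 1, since 1^2 = 1 <= 2 < 4 = 2^2.
Iterate m_{i+1} = d_i*a_i - m_i, d_{i+1} = (2 - m_{i+1}^2)/d_i, a_{i+1} = floor((a_0 + m_{i+1})/d_{i+1}):
  m_1 = 1*1 - 0 = 1, d_1 = (2 - 1^2)/1 = 1/1 = 1, a_1 = floor((1 + 1)/1) = 2.
  m_2 = 1*2 - 1 = 1, d_2 = (2 - 1^2)/1 = 1/1 = 1: (m_2, d_2) = (m_1, d_1) = (1, 1), so from here the quotient a_1 repeats; the period length is 1.
So sqrt(2) = [1; (2)] with period length k = 1.
k is odd, so (p_{k-1}, q_{k-1}) only solves x^2 - 2y^2 = -1 and the fundamental solution of x^2 - 2y^2 = 1 is (p_{2k-1}, q_{2k-1}) = (p_1, q_1); compute convergents through index 1, running through the period twice.
Convergents (p_i = a_i*p_{i-1} + p_{i-2}, q_i = a_i*q_{i-1} + q_{i-2} with p_{-2}=0, p_{-1}=1, q_{-2}=1, q_{-1}=0):
  i=0: a_0=1, p_0 = 1*1 + 0 = 1, q_0 = 1*0 + 1 = 1.
  i=1: a_1=2, p_1 = 2*1 + 1 = 3, q_1 = 2*1 + 0 = 2.
Indeed p_0^2 - 2*q_0^2 = 1 - 2 = -1, not +1.
Check: 3^2 - 2*2^2 = 9 - 8 = 1, so (x, y) = (3, 2) solves the equation, and by the theorem it is the least positive solution.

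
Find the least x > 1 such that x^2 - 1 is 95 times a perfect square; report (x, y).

First expand sqrt(95) as a continued fraction. With x_i = (sqrt(95) + m_i)/d_i and (m_0, d_0) = (0, 1): a_0 = floor(sqrt(95)) = 9, since 9^2 = 81 <= 95 < 100 = 10^2.
Iterate m_{i+1} = d_i*a_i - m_i, d_{i+1} = (95 - m_{i+1}^2)/d_i, a_{i+1} = floor((a_0 + m_{i+1})/d_{i+1}):
  m_1 = 1*9 - 0 = 9, d_1 = (95 - 9^2)/1 = 14/1 = 14, a_1 = floor((9 + 9)/14) = 1.
  m_2 = 14*1 - 9 = 5, d_2 = (95 - 5^2)/14 = 70/14 = 5, a_2 = floor((9 + 5)/5) = 2.
  m_3 = 5*2 - 5 = 5, d_3 = (95 - 5^2)/5 = 70/5 = 14, a_3 = floor((9 + 5)/14) = 1.
  m_4 = 14*1 - 5 = 9, d_4 = (95 - 9^2)/14 = 14/14 = 1, a_4 = floor((9 + 9)/1) = 18.
  m_5 = 1*18 - 9 = 9, d_5 = (95 - 9^2)/1 = 14/1 = 14: (m_5, d_5) = (m_1, d_1) = (9, 14), so from here the quotients repeat a_1, ..., a_4; the period length is 4.
So sqrt(95) = [9; (1, 2, 1, 18)] with period length k = 4.
k is even, so the fundamental solution of x^2 - 95y^2 = 1 is (p_{k-1}, q_{k-1}) = (p_3, q_3); compute convergents through index 3.
Convergents (p_i = a_i*p_{i-1} + p_{i-2}, q_i = a_i*q_{i-1} + q_{i-2} with p_{-2}=0, p_{-1}=1, q_{-2}=1, q_{-1}=0):
  i=0: a_0=9, p_0 = 9*1 + 0 = 9, q_0 = 9*0 + 1 = 1.
  i=1: a_1=1, p_1 = 1*9 + 1 = 10, q_1 = 1*1 + 0 = 1.
  i=2: a_2=2, p_2 = 2*10 + 9 = 29, q_2 = 2*1 + 1 = 3.
  i=3: a_3=1, p_3 = 1*29 + 10 = 39, q_3 = 1*3 + 1 = 4.
Check: 39^2 - 95*4^2 = 1521 - 1520 = 1, so (x, y) = (39, 4) solves the equation, and by the theorem it is the least positive solution.

(x, y) = (39, 4)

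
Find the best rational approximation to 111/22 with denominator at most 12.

61/12

Expand x = 111/22 as a continued fraction with the Euclidean algorithm:
  111 = 5*22 + 1, so a_0 = 5.
  22 = 22*1 + 0, so a_1 = 22.
so x = [5; 22].
Convergents (p_i = a_i*p_{i-1} + p_{i-2}, q_i = a_i*q_{i-1} + q_{i-2} with p_{-2}=0, p_{-1}=1, q_{-2}=1, q_{-1}=0), until the denominator exceeds 12:
  i=0: a_0=5, p_0 = 5*1 + 0 = 5, q_0 = 5*0 + 1 = 1.
  i=1: a_1=22, p_1 = 22*5 + 1 = 111, q_1 = 22*1 + 0 = 22.
q_1 = 22 > 12, so the last convergent with denominator <= 12 is p_0/q_0 = 5/1.
The closest fraction with denominator <= 12 is either p_0/q_0 or the intermediate fraction (k*p_0 + p_{-1})/(k*q_0 + q_{-1}) with the largest k >= 1 whose denominator stays <= 12; these approach x as k grows, and every other convergent or intermediate fraction in range is farther away.
Largest k: floor((12 - q_{-1})/q_0) = floor((12 - 0)/1) = 12 (using the seeds p_{-1} = 1, q_{-1} = 0).
That gives (12*5 + 1)/(12*1 + 0) = 61/12.
Compare the errors: |x - 5/1| = |111*1 - 5*22|/(22*1) = 1/22, and |x - 61/12| = |111*12 - 61*22|/(22*12) = 10/264.
Cross-multiplying, 10*22 = 220 < 264 = 1*264, so 10/264 is smaller: the intermediate fraction 61/12 is closer to x than 5/1.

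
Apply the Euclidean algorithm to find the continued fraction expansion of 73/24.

[3; 24]

Run the Euclidean algorithm on 73 and 24; the successive quotients are the partial quotients a_0, a_1, ... (each step inverts the fractional part left over by the previous one):
  73 = 3*24 + 1, so a_0 = 3.
  24 = 24*1 + 0, so a_1 = 24.
The remainder reaches 0 after 2 divisions, so the expansion has 2 partial quotients, read off in order.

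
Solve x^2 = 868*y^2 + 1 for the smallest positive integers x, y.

(x, y) = (3844063, 130476)

First expand sqrt(868) as a continued fraction. With x_i = (sqrt(868) + m_i)/d_i and (m_0, d_0) = (0, 1): a_0 = floor(sqrt(868)) = 29, since 29^2 = 841 <= 868 < 900 = 30^2.
Iterate m_{i+1} = d_i*a_i - m_i, d_{i+1} = (868 - m_{i+1}^2)/d_i, a_{i+1} = floor((a_0 + m_{i+1})/d_{i+1}):
  m_1 = 1*29 - 0 = 29, d_1 = (868 - 29^2)/1 = 27/1 = 27, a_1 = floor((29 + 29)/27) = 2.
  m_2 = 27*2 - 29 = 25, d_2 = (868 - 25^2)/27 = 243/27 = 9, a_2 = floor((29 + 25)/9) = 6.
  m_3 = 9*6 - 25 = 29, d_3 = (868 - 29^2)/9 = 27/9 = 3, a_3 = floor((29 + 29)/3) = 19.
  m_4 = 3*19 - 29 = 28, d_4 = (868 - 28^2)/3 = 84/3 = 28, a_4 = floor((29 + 28)/28) = 2.
  m_5 = 28*2 - 28 = 28, d_5 = (868 - 28^2)/28 = 84/28 = 3, a_5 = floor((29 + 28)/3) = 19.
  m_6 = 3*19 - 28 = 29, d_6 = (868 - 29^2)/3 = 27/3 = 9, a_6 = floor((29 + 29)/9) = 6.
  m_7 = 9*6 - 29 = 25, d_7 = (868 - 25^2)/9 = 243/9 = 27, a_7 = floor((29 + 25)/27) = 2.
  m_8 = 27*2 - 25 = 29, d_8 = (868 - 29^2)/27 = 27/27 = 1, a_8 = floor((29 + 29)/1) = 58.
  m_9 = 1*58 - 29 = 29, d_9 = (868 - 29^2)/1 = 27/1 = 27: (m_9, d_9) = (m_1, d_1) = (29, 27), so from here the quotients repeat a_1, ..., a_8; the period length is 8.
So sqrt(868) = [29; (2, 6, 19, 2, 19, 6, 2, 58)] with period length k = 8.
k is even, so the fundamental solution of x^2 - 868y^2 = 1 is (p_{k-1}, q_{k-1}) = (p_7, q_7); compute convergents through index 7.
Convergents (p_i = a_i*p_{i-1} + p_{i-2}, q_i = a_i*q_{i-1} + q_{i-2} with p_{-2}=0, p_{-1}=1, q_{-2}=1, q_{-1}=0):
  i=0: a_0=29, p_0 = 29*1 + 0 = 29, q_0 = 29*0 + 1 = 1.
  i=1: a_1=2, p_1 = 2*29 + 1 = 59, q_1 = 2*1 + 0 = 2.
  i=2: a_2=6, p_2 = 6*59 + 29 = 383, q_2 = 6*2 + 1 = 13.
  i=3: a_3=19, p_3 = 19*383 + 59 = 7336, q_3 = 19*13 + 2 = 249.
  i=4: a_4=2, p_4 = 2*7336 + 383 = 15055, q_4 = 2*249 + 13 = 511.
  i=5: a_5=19, p_5 = 19*15055 + 7336 = 293381, q_5 = 19*511 + 249 = 9958.
  i=6: a_6=6, p_6 = 6*293381 + 15055 = 1775341, q_6 = 6*9958 + 511 = 60259.
  i=7: a_7=2, p_7 = 2*1775341 + 293381 = 3844063, q_7 = 2*60259 + 9958 = 130476.
Check: 3844063^2 - 868*130476^2 = 14776820347969 - 14776820347968 = 1, so (x, y) = (3844063, 130476) solves the equation, and by the theorem it is the least positive solution.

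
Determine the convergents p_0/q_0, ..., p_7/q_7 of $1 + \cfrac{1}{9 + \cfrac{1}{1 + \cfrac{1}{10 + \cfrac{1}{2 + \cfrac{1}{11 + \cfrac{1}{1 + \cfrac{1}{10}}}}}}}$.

1/1, 10/9, 11/10, 120/109, 251/228, 2881/2617, 3132/2845, 34201/31067

Using the convergent recurrence p_i = a_i*p_{i-1} + p_{i-2}, q_i = a_i*q_{i-1} + q_{i-2} with p_{-2}=0, p_{-1}=1, q_{-2}=1, q_{-1}=0:
  i=0: a_0=1, p_0 = 1*1 + 0 = 1, q_0 = 1*0 + 1 = 1.
  i=1: a_1=9, p_1 = 9*1 + 1 = 10, q_1 = 9*1 + 0 = 9.
  i=2: a_2=1, p_2 = 1*10 + 1 = 11, q_2 = 1*9 + 1 = 10.
  i=3: a_3=10, p_3 = 10*11 + 10 = 120, q_3 = 10*10 + 9 = 109.
  i=4: a_4=2, p_4 = 2*120 + 11 = 251, q_4 = 2*109 + 10 = 228.
  i=5: a_5=11, p_5 = 11*251 + 120 = 2881, q_5 = 11*228 + 109 = 2617.
  i=6: a_6=1, p_6 = 1*2881 + 251 = 3132, q_6 = 1*2617 + 228 = 2845.
  i=7: a_7=10, p_7 = 10*3132 + 2881 = 34201, q_7 = 10*2845 + 2617 = 31067.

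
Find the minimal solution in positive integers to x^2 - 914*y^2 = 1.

(x, y) = (62563299, 2069410)

First expand sqrt(914) as a continued fraction. With x_i = (sqrt(914) + m_i)/d_i and (m_0, d_0) = (0, 1): a_0 = floor(sqrt(914)) = 30, since 30^2 = 900 <= 914 < 961 = 31^2.
Iterate m_{i+1} = d_i*a_i - m_i, d_{i+1} = (914 - m_{i+1}^2)/d_i, a_{i+1} = floor((a_0 + m_{i+1})/d_{i+1}):
  m_1 = 1*30 - 0 = 30, d_1 = (914 - 30^2)/1 = 14/1 = 14, a_1 = floor((30 + 30)/14) = 4.
  m_2 = 14*4 - 30 = 26, d_2 = (914 - 26^2)/14 = 238/14 = 17, a_2 = floor((30 + 26)/17) = 3.
  m_3 = 17*3 - 26 = 25, d_3 = (914 - 25^2)/17 = 289/17 = 17, a_3 = floor((30 + 25)/17) = 3.
  m_4 = 17*3 - 25 = 26, d_4 = (914 - 26^2)/17 = 238/17 = 14, a_4 = floor((30 + 26)/14) = 4.
  m_5 = 14*4 - 26 = 30, d_5 = (914 - 30^2)/14 = 14/14 = 1, a_5 = floor((30 + 30)/1) = 60.
  m_6 = 1*60 - 30 = 30, d_6 = (914 - 30^2)/1 = 14/1 = 14: (m_6, d_6) = (m_1, d_1) = (30, 14), so from here the quotients repeat a_1, ..., a_5; the period length is 5.
So sqrt(914) = [30; (4, 3, 3, 4, 60)] with period length k = 5.
k is odd, so (p_{k-1}, q_{k-1}) only solves x^2 - 914y^2 = -1 and the fundamental solution of x^2 - 914y^2 = 1 is (p_{2k-1}, q_{2k-1}) = (p_9, q_9); compute convergents through index 9, running through the period twice.
Convergents (p_i = a_i*p_{i-1} + p_{i-2}, q_i = a_i*q_{i-1} + q_{i-2} with p_{-2}=0, p_{-1}=1, q_{-2}=1, q_{-1}=0):
  i=0: a_0=30, p_0 = 30*1 + 0 = 30, q_0 = 30*0 + 1 = 1.
  i=1: a_1=4, p_1 = 4*30 + 1 = 121, q_1 = 4*1 + 0 = 4.
  i=2: a_2=3, p_2 = 3*121 + 30 = 393, q_2 = 3*4 + 1 = 13.
  i=3: a_3=3, p_3 = 3*393 + 121 = 1300, q_3 = 3*13 + 4 = 43.
  i=4: a_4=4, p_4 = 4*1300 + 393 = 5593, q_4 = 4*43 + 13 = 185.
  i=5: a_5=60, p_5 = 60*5593 + 1300 = 336880, q_5 = 60*185 + 43 = 11143.
  i=6: a_6=4, p_6 = 4*336880 + 5593 = 1353113, q_6 = 4*11143 + 185 = 44757.
  i=7: a_7=3, p_7 = 3*1353113 + 336880 = 4396219, q_7 = 3*44757 + 11143 = 145414.
  i=8: a_8=3, p_8 = 3*4396219 + 1353113 = 14541770, q_8 = 3*145414 + 44757 = 480999.
  i=9: a_9=4, p_9 = 4*14541770 + 4396219 = 62563299, q_9 = 4*480999 + 145414 = 2069410.
Indeed p_4^2 - 914*q_4^2 = 31281649 - 31281650 = -1, not +1.
Check: 62563299^2 - 914*2069410^2 = 3914166381763401 - 3914166381763400 = 1, so (x, y) = (62563299, 2069410) solves the equation, and by the theorem it is the least positive solution.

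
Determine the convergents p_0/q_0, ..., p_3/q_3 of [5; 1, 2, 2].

5/1, 6/1, 17/3, 40/7

Using the convergent recurrence p_i = a_i*p_{i-1} + p_{i-2}, q_i = a_i*q_{i-1} + q_{i-2} with p_{-2}=0, p_{-1}=1, q_{-2}=1, q_{-1}=0:
  i=0: a_0=5, p_0 = 5*1 + 0 = 5, q_0 = 5*0 + 1 = 1.
  i=1: a_1=1, p_1 = 1*5 + 1 = 6, q_1 = 1*1 + 0 = 1.
  i=2: a_2=2, p_2 = 2*6 + 5 = 17, q_2 = 2*1 + 1 = 3.
  i=3: a_3=2, p_3 = 2*17 + 6 = 40, q_3 = 2*3 + 1 = 7.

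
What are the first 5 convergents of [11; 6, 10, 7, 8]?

Using the convergent recurrence p_i = a_i*p_{i-1} + p_{i-2}, q_i = a_i*q_{i-1} + q_{i-2} with p_{-2}=0, p_{-1}=1, q_{-2}=1, q_{-1}=0:
  i=0: a_0=11, p_0 = 11*1 + 0 = 11, q_0 = 11*0 + 1 = 1.
  i=1: a_1=6, p_1 = 6*11 + 1 = 67, q_1 = 6*1 + 0 = 6.
  i=2: a_2=10, p_2 = 10*67 + 11 = 681, q_2 = 10*6 + 1 = 61.
  i=3: a_3=7, p_3 = 7*681 + 67 = 4834, q_3 = 7*61 + 6 = 433.
  i=4: a_4=8, p_4 = 8*4834 + 681 = 39353, q_4 = 8*433 + 61 = 3525.

11/1, 67/6, 681/61, 4834/433, 39353/3525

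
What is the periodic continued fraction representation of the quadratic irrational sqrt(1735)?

Write x_i = (sqrt(1735) + m_i)/d_i with (m_0, d_0) = (0, 1). a_0 = floor(sqrt(1735)) = 41, since 41^2 = 1681 <= 1735 < 1764 = 42^2.
Iterate m_{i+1} = d_i*a_i - m_i, d_{i+1} = (1735 - m_{i+1}^2)/d_i, a_{i+1} = floor((a_0 + m_{i+1})/d_{i+1}):
  m_1 = 1*41 - 0 = 41, d_1 = (1735 - 41^2)/1 = 54/1 = 54, a_1 = floor((41 + 41)/54) = 1.
  m_2 = 54*1 - 41 = 13, d_2 = (1735 - 13^2)/54 = 1566/54 = 29, a_2 = floor((41 + 13)/29) = 1.
  m_3 = 29*1 - 13 = 16, d_3 = (1735 - 16^2)/29 = 1479/29 = 51, a_3 = floor((41 + 16)/51) = 1.
  m_4 = 51*1 - 16 = 35, d_4 = (1735 - 35^2)/51 = 510/51 = 10, a_4 = floor((41 + 35)/10) = 7.
  m_5 = 10*7 - 35 = 35, d_5 = (1735 - 35^2)/10 = 510/10 = 51, a_5 = floor((41 + 35)/51) = 1.
  m_6 = 51*1 - 35 = 16, d_6 = (1735 - 16^2)/51 = 1479/51 = 29, a_6 = floor((41 + 16)/29) = 1.
  m_7 = 29*1 - 16 = 13, d_7 = (1735 - 13^2)/29 = 1566/29 = 54, a_7 = floor((41 + 13)/54) = 1.
  m_8 = 54*1 - 13 = 41, d_8 = (1735 - 41^2)/54 = 54/54 = 1, a_8 = floor((41 + 41)/1) = 82.
  m_9 = 1*82 - 41 = 41, d_9 = (1735 - 41^2)/1 = 54/1 = 54: (m_9, d_9) = (m_1, d_1) = (41, 54), so from here the quotients repeat a_1, ..., a_8; the period length is 8.
Hence the expansion of sqrt(1735) is a_0 = 41 followed by the repeating block 1, 1, 1, 7, 1, 1, 1, 82 (period 8).

[41; (1, 1, 1, 7, 1, 1, 1, 82)]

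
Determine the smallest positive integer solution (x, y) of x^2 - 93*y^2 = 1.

(x, y) = (12151, 1260)

First expand sqrt(93) as a continued fraction. With x_i = (sqrt(93) + m_i)/d_i and (m_0, d_0) = (0, 1): a_0 = floor(sqrt(93)) = 9, since 9^2 = 81 <= 93 < 100 = 10^2.
Iterate m_{i+1} = d_i*a_i - m_i, d_{i+1} = (93 - m_{i+1}^2)/d_i, a_{i+1} = floor((a_0 + m_{i+1})/d_{i+1}):
  m_1 = 1*9 - 0 = 9, d_1 = (93 - 9^2)/1 = 12/1 = 12, a_1 = floor((9 + 9)/12) = 1.
  m_2 = 12*1 - 9 = 3, d_2 = (93 - 3^2)/12 = 84/12 = 7, a_2 = floor((9 + 3)/7) = 1.
  m_3 = 7*1 - 3 = 4, d_3 = (93 - 4^2)/7 = 77/7 = 11, a_3 = floor((9 + 4)/11) = 1.
  m_4 = 11*1 - 4 = 7, d_4 = (93 - 7^2)/11 = 44/11 = 4, a_4 = floor((9 + 7)/4) = 4.
  m_5 = 4*4 - 7 = 9, d_5 = (93 - 9^2)/4 = 12/4 = 3, a_5 = floor((9 + 9)/3) = 6.
  m_6 = 3*6 - 9 = 9, d_6 = (93 - 9^2)/3 = 12/3 = 4, a_6 = floor((9 + 9)/4) = 4.
  m_7 = 4*4 - 9 = 7, d_7 = (93 - 7^2)/4 = 44/4 = 11, a_7 = floor((9 + 7)/11) = 1.
  m_8 = 11*1 - 7 = 4, d_8 = (93 - 4^2)/11 = 77/11 = 7, a_8 = floor((9 + 4)/7) = 1.
  m_9 = 7*1 - 4 = 3, d_9 = (93 - 3^2)/7 = 84/7 = 12, a_9 = floor((9 + 3)/12) = 1.
  m_10 = 12*1 - 3 = 9, d_10 = (93 - 9^2)/12 = 12/12 = 1, a_10 = floor((9 + 9)/1) = 18.
  m_11 = 1*18 - 9 = 9, d_11 = (93 - 9^2)/1 = 12/1 = 12: (m_11, d_11) = (m_1, d_1) = (9, 12), so from here the quotients repeat a_1, ..., a_10; the period length is 10.
So sqrt(93) = [9; (1, 1, 1, 4, 6, 4, 1, 1, 1, 18)] with period length k = 10.
k is even, so the fundamental solution of x^2 - 93y^2 = 1 is (p_{k-1}, q_{k-1}) = (p_9, q_9); compute convergents through index 9.
Convergents (p_i = a_i*p_{i-1} + p_{i-2}, q_i = a_i*q_{i-1} + q_{i-2} with p_{-2}=0, p_{-1}=1, q_{-2}=1, q_{-1}=0):
  i=0: a_0=9, p_0 = 9*1 + 0 = 9, q_0 = 9*0 + 1 = 1.
  i=1: a_1=1, p_1 = 1*9 + 1 = 10, q_1 = 1*1 + 0 = 1.
  i=2: a_2=1, p_2 = 1*10 + 9 = 19, q_2 = 1*1 + 1 = 2.
  i=3: a_3=1, p_3 = 1*19 + 10 = 29, q_3 = 1*2 + 1 = 3.
  i=4: a_4=4, p_4 = 4*29 + 19 = 135, q_4 = 4*3 + 2 = 14.
  i=5: a_5=6, p_5 = 6*135 + 29 = 839, q_5 = 6*14 + 3 = 87.
  i=6: a_6=4, p_6 = 4*839 + 135 = 3491, q_6 = 4*87 + 14 = 362.
  i=7: a_7=1, p_7 = 1*3491 + 839 = 4330, q_7 = 1*362 + 87 = 449.
  i=8: a_8=1, p_8 = 1*4330 + 3491 = 7821, q_8 = 1*449 + 362 = 811.
  i=9: a_9=1, p_9 = 1*7821 + 4330 = 12151, q_9 = 1*811 + 449 = 1260.
Check: 12151^2 - 93*1260^2 = 147646801 - 147646800 = 1, so (x, y) = (12151, 1260) solves the equation, and by the theorem it is the least positive solution.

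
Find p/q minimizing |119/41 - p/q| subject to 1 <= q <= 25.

Expand x = 119/41 as a continued fraction with the Euclidean algorithm:
  119 = 2*41 + 37, so a_0 = 2.
  41 = 1*37 + 4, so a_1 = 1.
  37 = 9*4 + 1, so a_2 = 9.
  4 = 4*1 + 0, so a_3 = 4.
so x = [2; 1, 9, 4].
Convergents (p_i = a_i*p_{i-1} + p_{i-2}, q_i = a_i*q_{i-1} + q_{i-2} with p_{-2}=0, p_{-1}=1, q_{-2}=1, q_{-1}=0), until the denominator exceeds 25:
  i=0: a_0=2, p_0 = 2*1 + 0 = 2, q_0 = 2*0 + 1 = 1.
  i=1: a_1=1, p_1 = 1*2 + 1 = 3, q_1 = 1*1 + 0 = 1.
  i=2: a_2=9, p_2 = 9*3 + 2 = 29, q_2 = 9*1 + 1 = 10.
  i=3: a_3=4, p_3 = 4*29 + 3 = 119, q_3 = 4*10 + 1 = 41.
q_3 = 41 > 25, so the last convergent with denominator <= 25 is p_2/q_2 = 29/10.
The closest fraction with denominator <= 25 is either p_2/q_2 or the intermediate fraction (k*p_2 + p_1)/(k*q_2 + q_1) with the largest k >= 1 whose denominator stays <= 25; these approach x as k grows, and every other convergent or intermediate fraction in range is farther away.
Largest k: floor((25 - q_1)/q_2) = floor((25 - 1)/10) = 2.
That gives (2*29 + 3)/(2*10 + 1) = 61/21.
Compare the errors: |x - 29/10| = |119*10 - 29*41|/(41*10) = 1/410, and |x - 61/21| = |119*21 - 61*41|/(41*21) = 2/861.
Cross-multiplying, 2*410 = 820 < 861 = 1*861, so 2/861 is smaller: the intermediate fraction 61/21 is closer to x than 29/10.

61/21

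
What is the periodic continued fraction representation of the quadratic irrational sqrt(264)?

Write x_i = (sqrt(264) + m_i)/d_i with (m_0, d_0) = (0, 1). a_0 = floor(sqrt(264)) = 16, since 16^2 = 256 <= 264 < 289 = 17^2.
Iterate m_{i+1} = d_i*a_i - m_i, d_{i+1} = (264 - m_{i+1}^2)/d_i, a_{i+1} = floor((a_0 + m_{i+1})/d_{i+1}):
  m_1 = 1*16 - 0 = 16, d_1 = (264 - 16^2)/1 = 8/1 = 8, a_1 = floor((16 + 16)/8) = 4.
  m_2 = 8*4 - 16 = 16, d_2 = (264 - 16^2)/8 = 8/8 = 1, a_2 = floor((16 + 16)/1) = 32.
  m_3 = 1*32 - 16 = 16, d_3 = (264 - 16^2)/1 = 8/1 = 8: (m_3, d_3) = (m_1, d_1) = (16, 8), so from here the quotients repeat a_1, a_2; the period length is 2.
Hence the expansion of sqrt(264) is a_0 = 16 followed by the repeating block 4, 32 (period 2).

[16; (4, 32)]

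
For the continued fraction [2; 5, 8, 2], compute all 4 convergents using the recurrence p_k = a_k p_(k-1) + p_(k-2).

2/1, 11/5, 90/41, 191/87

Using the convergent recurrence p_i = a_i*p_{i-1} + p_{i-2}, q_i = a_i*q_{i-1} + q_{i-2} with p_{-2}=0, p_{-1}=1, q_{-2}=1, q_{-1}=0:
  i=0: a_0=2, p_0 = 2*1 + 0 = 2, q_0 = 2*0 + 1 = 1.
  i=1: a_1=5, p_1 = 5*2 + 1 = 11, q_1 = 5*1 + 0 = 5.
  i=2: a_2=8, p_2 = 8*11 + 2 = 90, q_2 = 8*5 + 1 = 41.
  i=3: a_3=2, p_3 = 2*90 + 11 = 191, q_3 = 2*41 + 5 = 87.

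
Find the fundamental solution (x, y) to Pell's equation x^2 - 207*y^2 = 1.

(x, y) = (1151, 80)

First expand sqrt(207) as a continued fraction. With x_i = (sqrt(207) + m_i)/d_i and (m_0, d_0) = (0, 1): a_0 = floor(sqrt(207)) = 14, since 14^2 = 196 <= 207 < 225 = 15^2.
Iterate m_{i+1} = d_i*a_i - m_i, d_{i+1} = (207 - m_{i+1}^2)/d_i, a_{i+1} = floor((a_0 + m_{i+1})/d_{i+1}):
  m_1 = 1*14 - 0 = 14, d_1 = (207 - 14^2)/1 = 11/1 = 11, a_1 = floor((14 + 14)/11) = 2.
  m_2 = 11*2 - 14 = 8, d_2 = (207 - 8^2)/11 = 143/11 = 13, a_2 = floor((14 + 8)/13) = 1.
  m_3 = 13*1 - 8 = 5, d_3 = (207 - 5^2)/13 = 182/13 = 14, a_3 = floor((14 + 5)/14) = 1.
  m_4 = 14*1 - 5 = 9, d_4 = (207 - 9^2)/14 = 126/14 = 9, a_4 = floor((14 + 9)/9) = 2.
  m_5 = 9*2 - 9 = 9, d_5 = (207 - 9^2)/9 = 126/9 = 14, a_5 = floor((14 + 9)/14) = 1.
  m_6 = 14*1 - 9 = 5, d_6 = (207 - 5^2)/14 = 182/14 = 13, a_6 = floor((14 + 5)/13) = 1.
  m_7 = 13*1 - 5 = 8, d_7 = (207 - 8^2)/13 = 143/13 = 11, a_7 = floor((14 + 8)/11) = 2.
  m_8 = 11*2 - 8 = 14, d_8 = (207 - 14^2)/11 = 11/11 = 1, a_8 = floor((14 + 14)/1) = 28.
  m_9 = 1*28 - 14 = 14, d_9 = (207 - 14^2)/1 = 11/1 = 11: (m_9, d_9) = (m_1, d_1) = (14, 11), so from here the quotients repeat a_1, ..., a_8; the period length is 8.
So sqrt(207) = [14; (2, 1, 1, 2, 1, 1, 2, 28)] with period length k = 8.
k is even, so the fundamental solution of x^2 - 207y^2 = 1 is (p_{k-1}, q_{k-1}) = (p_7, q_7); compute convergents through index 7.
Convergents (p_i = a_i*p_{i-1} + p_{i-2}, q_i = a_i*q_{i-1} + q_{i-2} with p_{-2}=0, p_{-1}=1, q_{-2}=1, q_{-1}=0):
  i=0: a_0=14, p_0 = 14*1 + 0 = 14, q_0 = 14*0 + 1 = 1.
  i=1: a_1=2, p_1 = 2*14 + 1 = 29, q_1 = 2*1 + 0 = 2.
  i=2: a_2=1, p_2 = 1*29 + 14 = 43, q_2 = 1*2 + 1 = 3.
  i=3: a_3=1, p_3 = 1*43 + 29 = 72, q_3 = 1*3 + 2 = 5.
  i=4: a_4=2, p_4 = 2*72 + 43 = 187, q_4 = 2*5 + 3 = 13.
  i=5: a_5=1, p_5 = 1*187 + 72 = 259, q_5 = 1*13 + 5 = 18.
  i=6: a_6=1, p_6 = 1*259 + 187 = 446, q_6 = 1*18 + 13 = 31.
  i=7: a_7=2, p_7 = 2*446 + 259 = 1151, q_7 = 2*31 + 18 = 80.
Check: 1151^2 - 207*80^2 = 1324801 - 1324800 = 1, so (x, y) = (1151, 80) solves the equation, and by the theorem it is the least positive solution.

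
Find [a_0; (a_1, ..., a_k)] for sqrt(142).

[11; (1, 10, 1, 22)]

Write x_i = (sqrt(142) + m_i)/d_i with (m_0, d_0) = (0, 1). a_0 = floor(sqrt(142)) = 11, since 11^2 = 121 <= 142 < 144 = 12^2.
Iterate m_{i+1} = d_i*a_i - m_i, d_{i+1} = (142 - m_{i+1}^2)/d_i, a_{i+1} = floor((a_0 + m_{i+1})/d_{i+1}):
  m_1 = 1*11 - 0 = 11, d_1 = (142 - 11^2)/1 = 21/1 = 21, a_1 = floor((11 + 11)/21) = 1.
  m_2 = 21*1 - 11 = 10, d_2 = (142 - 10^2)/21 = 42/21 = 2, a_2 = floor((11 + 10)/2) = 10.
  m_3 = 2*10 - 10 = 10, d_3 = (142 - 10^2)/2 = 42/2 = 21, a_3 = floor((11 + 10)/21) = 1.
  m_4 = 21*1 - 10 = 11, d_4 = (142 - 11^2)/21 = 21/21 = 1, a_4 = floor((11 + 11)/1) = 22.
  m_5 = 1*22 - 11 = 11, d_5 = (142 - 11^2)/1 = 21/1 = 21: (m_5, d_5) = (m_1, d_1) = (11, 21), so from here the quotients repeat a_1, ..., a_4; the period length is 4.
Hence the expansion of sqrt(142) is a_0 = 11 followed by the repeating block 1, 10, 1, 22 (period 4).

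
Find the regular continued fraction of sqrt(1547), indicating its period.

[39; (3, 78)]

Write x_i = (sqrt(1547) + m_i)/d_i with (m_0, d_0) = (0, 1). a_0 = floor(sqrt(1547)) = 39, since 39^2 = 1521 <= 1547 < 1600 = 40^2.
Iterate m_{i+1} = d_i*a_i - m_i, d_{i+1} = (1547 - m_{i+1}^2)/d_i, a_{i+1} = floor((a_0 + m_{i+1})/d_{i+1}):
  m_1 = 1*39 - 0 = 39, d_1 = (1547 - 39^2)/1 = 26/1 = 26, a_1 = floor((39 + 39)/26) = 3.
  m_2 = 26*3 - 39 = 39, d_2 = (1547 - 39^2)/26 = 26/26 = 1, a_2 = floor((39 + 39)/1) = 78.
  m_3 = 1*78 - 39 = 39, d_3 = (1547 - 39^2)/1 = 26/1 = 26: (m_3, d_3) = (m_1, d_1) = (39, 26), so from here the quotients repeat a_1, a_2; the period length is 2.
Hence the expansion of sqrt(1547) is a_0 = 39 followed by the repeating block 3, 78 (period 2).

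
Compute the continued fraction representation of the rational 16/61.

[0; 3, 1, 4, 3]

Run the Euclidean algorithm on 16 and 61; the successive quotients are the partial quotients a_0, a_1, ... (each step inverts the fractional part left over by the previous one):
  16 = 0*61 + 16, so a_0 = 0.
  61 = 3*16 + 13, so a_1 = 3.
  16 = 1*13 + 3, so a_2 = 1.
  13 = 4*3 + 1, so a_3 = 4.
  3 = 3*1 + 0, so a_4 = 3.
The remainder reaches 0 after 5 divisions, so the expansion has 5 partial quotients, read off in order.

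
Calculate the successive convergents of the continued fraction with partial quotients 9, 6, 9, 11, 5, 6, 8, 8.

Using the convergent recurrence p_i = a_i*p_{i-1} + p_{i-2}, q_i = a_i*q_{i-1} + q_{i-2} with p_{-2}=0, p_{-1}=1, q_{-2}=1, q_{-1}=0:
  i=0: a_0=9, p_0 = 9*1 + 0 = 9, q_0 = 9*0 + 1 = 1.
  i=1: a_1=6, p_1 = 6*9 + 1 = 55, q_1 = 6*1 + 0 = 6.
  i=2: a_2=9, p_2 = 9*55 + 9 = 504, q_2 = 9*6 + 1 = 55.
  i=3: a_3=11, p_3 = 11*504 + 55 = 5599, q_3 = 11*55 + 6 = 611.
  i=4: a_4=5, p_4 = 5*5599 + 504 = 28499, q_4 = 5*611 + 55 = 3110.
  i=5: a_5=6, p_5 = 6*28499 + 5599 = 176593, q_5 = 6*3110 + 611 = 19271.
  i=6: a_6=8, p_6 = 8*176593 + 28499 = 1441243, q_6 = 8*19271 + 3110 = 157278.
  i=7: a_7=8, p_7 = 8*1441243 + 176593 = 11706537, q_7 = 8*157278 + 19271 = 1277495.

9/1, 55/6, 504/55, 5599/611, 28499/3110, 176593/19271, 1441243/157278, 11706537/1277495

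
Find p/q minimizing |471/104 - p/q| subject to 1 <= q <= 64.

Expand x = 471/104 as a continued fraction with the Euclidean algorithm:
  471 = 4*104 + 55, so a_0 = 4.
  104 = 1*55 + 49, so a_1 = 1.
  55 = 1*49 + 6, so a_2 = 1.
  49 = 8*6 + 1, so a_3 = 8.
  6 = 6*1 + 0, so a_4 = 6.
so x = [4; 1, 1, 8, 6].
Convergents (p_i = a_i*p_{i-1} + p_{i-2}, q_i = a_i*q_{i-1} + q_{i-2} with p_{-2}=0, p_{-1}=1, q_{-2}=1, q_{-1}=0), until the denominator exceeds 64:
  i=0: a_0=4, p_0 = 4*1 + 0 = 4, q_0 = 4*0 + 1 = 1.
  i=1: a_1=1, p_1 = 1*4 + 1 = 5, q_1 = 1*1 + 0 = 1.
  i=2: a_2=1, p_2 = 1*5 + 4 = 9, q_2 = 1*1 + 1 = 2.
  i=3: a_3=8, p_3 = 8*9 + 5 = 77, q_3 = 8*2 + 1 = 17.
  i=4: a_4=6, p_4 = 6*77 + 9 = 471, q_4 = 6*17 + 2 = 104.
q_4 = 104 > 64, so the last convergent with denominator <= 64 is p_3/q_3 = 77/17.
The closest fraction with denominator <= 64 is either p_3/q_3 or the intermediate fraction (k*p_3 + p_2)/(k*q_3 + q_2) with the largest k >= 1 whose denominator stays <= 64; these approach x as k grows, and every other convergent or intermediate fraction in range is farther away.
Largest k: floor((64 - q_2)/q_3) = floor((64 - 2)/17) = 3.
That gives (3*77 + 9)/(3*17 + 2) = 240/53.
Compare the errors: |x - 77/17| = |471*17 - 77*104|/(104*17) = 1/1768, and |x - 240/53| = |471*53 - 240*104|/(104*53) = 3/5512.
Cross-multiplying, 3*1768 = 5304 < 5512 = 1*5512, so 3/5512 is smaller: the intermediate fraction 240/53 is closer to x than 77/17.

240/53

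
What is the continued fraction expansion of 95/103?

[0; 1, 11, 1, 7]

Run the Euclidean algorithm on 95 and 103; the successive quotients are the partial quotients a_0, a_1, ... (each step inverts the fractional part left over by the previous one):
  95 = 0*103 + 95, so a_0 = 0.
  103 = 1*95 + 8, so a_1 = 1.
  95 = 11*8 + 7, so a_2 = 11.
  8 = 1*7 + 1, so a_3 = 1.
  7 = 7*1 + 0, so a_4 = 7.
The remainder reaches 0 after 5 divisions, so the expansion has 5 partial quotients, read off in order.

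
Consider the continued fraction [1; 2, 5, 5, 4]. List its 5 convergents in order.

1/1, 3/2, 16/11, 83/57, 348/239

Using the convergent recurrence p_i = a_i*p_{i-1} + p_{i-2}, q_i = a_i*q_{i-1} + q_{i-2} with p_{-2}=0, p_{-1}=1, q_{-2}=1, q_{-1}=0:
  i=0: a_0=1, p_0 = 1*1 + 0 = 1, q_0 = 1*0 + 1 = 1.
  i=1: a_1=2, p_1 = 2*1 + 1 = 3, q_1 = 2*1 + 0 = 2.
  i=2: a_2=5, p_2 = 5*3 + 1 = 16, q_2 = 5*2 + 1 = 11.
  i=3: a_3=5, p_3 = 5*16 + 3 = 83, q_3 = 5*11 + 2 = 57.
  i=4: a_4=4, p_4 = 4*83 + 16 = 348, q_4 = 4*57 + 11 = 239.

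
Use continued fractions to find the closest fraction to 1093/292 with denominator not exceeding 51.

Expand x = 1093/292 as a continued fraction with the Euclidean algorithm:
  1093 = 3*292 + 217, so a_0 = 3.
  292 = 1*217 + 75, so a_1 = 1.
  217 = 2*75 + 67, so a_2 = 2.
  75 = 1*67 + 8, so a_3 = 1.
  67 = 8*8 + 3, so a_4 = 8.
  8 = 2*3 + 2, so a_5 = 2.
  3 = 1*2 + 1, so a_6 = 1.
  2 = 2*1 + 0, so a_7 = 2.
so x = [3; 1, 2, 1, 8, 2, 1, 2].
Convergents (p_i = a_i*p_{i-1} + p_{i-2}, q_i = a_i*q_{i-1} + q_{i-2} with p_{-2}=0, p_{-1}=1, q_{-2}=1, q_{-1}=0), until the denominator exceeds 51:
  i=0: a_0=3, p_0 = 3*1 + 0 = 3, q_0 = 3*0 + 1 = 1.
  i=1: a_1=1, p_1 = 1*3 + 1 = 4, q_1 = 1*1 + 0 = 1.
  i=2: a_2=2, p_2 = 2*4 + 3 = 11, q_2 = 2*1 + 1 = 3.
  i=3: a_3=1, p_3 = 1*11 + 4 = 15, q_3 = 1*3 + 1 = 4.
  i=4: a_4=8, p_4 = 8*15 + 11 = 131, q_4 = 8*4 + 3 = 35.
  i=5: a_5=2, p_5 = 2*131 + 15 = 277, q_5 = 2*35 + 4 = 74.
q_5 = 74 > 51, so the last convergent with denominator <= 51 is p_4/q_4 = 131/35.
The closest fraction with denominator <= 51 is either p_4/q_4 or the intermediate fraction (k*p_4 + p_3)/(k*q_4 + q_3) with the largest k >= 1 whose denominator stays <= 51; these approach x as k grows, and every other convergent or intermediate fraction in range is farther away.
Largest k: floor((51 - q_3)/q_4) = floor((51 - 4)/35) = 1.
That gives (1*131 + 15)/(1*35 + 4) = 146/39.
Compare the errors: |x - 131/35| = |1093*35 - 131*292|/(292*35) = 3/10220, and |x - 146/39| = |1093*39 - 146*292|/(292*39) = 5/11388.
Cross-multiplying, 3*11388 = 34164 < 51100 = 5*10220, so 3/10220 is smaller: the convergent 131/35 is closer to x than 146/39.

131/35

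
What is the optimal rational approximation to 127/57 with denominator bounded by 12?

Expand x = 127/57 as a continued fraction with the Euclidean algorithm:
  127 = 2*57 + 13, so a_0 = 2.
  57 = 4*13 + 5, so a_1 = 4.
  13 = 2*5 + 3, so a_2 = 2.
  5 = 1*3 + 2, so a_3 = 1.
  3 = 1*2 + 1, so a_4 = 1.
  2 = 2*1 + 0, so a_5 = 2.
so x = [2; 4, 2, 1, 1, 2].
Convergents (p_i = a_i*p_{i-1} + p_{i-2}, q_i = a_i*q_{i-1} + q_{i-2} with p_{-2}=0, p_{-1}=1, q_{-2}=1, q_{-1}=0), until the denominator exceeds 12:
  i=0: a_0=2, p_0 = 2*1 + 0 = 2, q_0 = 2*0 + 1 = 1.
  i=1: a_1=4, p_1 = 4*2 + 1 = 9, q_1 = 4*1 + 0 = 4.
  i=2: a_2=2, p_2 = 2*9 + 2 = 20, q_2 = 2*4 + 1 = 9.
  i=3: a_3=1, p_3 = 1*20 + 9 = 29, q_3 = 1*9 + 4 = 13.
q_3 = 13 > 12, so the last convergent with denominator <= 12 is p_2/q_2 = 20/9.
The closest fraction with denominator <= 12 is either p_2/q_2 or the intermediate fraction (k*p_2 + p_1)/(k*q_2 + q_1) with the largest k >= 1 whose denominator stays <= 12; these approach x as k grows, and every other convergent or intermediate fraction in range is farther away.
Largest k: floor((12 - q_1)/q_2) = floor((12 - 4)/9) = 0.
Since k = 0, no intermediate fraction beyond p_2/q_2 has denominator <= 12, so the convergent 20/9 is the closest (its error is |127*9 - 20*57|/(57*9) = 3/513).

20/9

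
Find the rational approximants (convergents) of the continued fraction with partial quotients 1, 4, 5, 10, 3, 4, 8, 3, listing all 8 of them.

Using the convergent recurrence p_i = a_i*p_{i-1} + p_{i-2}, q_i = a_i*q_{i-1} + q_{i-2} with p_{-2}=0, p_{-1}=1, q_{-2}=1, q_{-1}=0:
  i=0: a_0=1, p_0 = 1*1 + 0 = 1, q_0 = 1*0 + 1 = 1.
  i=1: a_1=4, p_1 = 4*1 + 1 = 5, q_1 = 4*1 + 0 = 4.
  i=2: a_2=5, p_2 = 5*5 + 1 = 26, q_2 = 5*4 + 1 = 21.
  i=3: a_3=10, p_3 = 10*26 + 5 = 265, q_3 = 10*21 + 4 = 214.
  i=4: a_4=3, p_4 = 3*265 + 26 = 821, q_4 = 3*214 + 21 = 663.
  i=5: a_5=4, p_5 = 4*821 + 265 = 3549, q_5 = 4*663 + 214 = 2866.
  i=6: a_6=8, p_6 = 8*3549 + 821 = 29213, q_6 = 8*2866 + 663 = 23591.
  i=7: a_7=3, p_7 = 3*29213 + 3549 = 91188, q_7 = 3*23591 + 2866 = 73639.

1/1, 5/4, 26/21, 265/214, 821/663, 3549/2866, 29213/23591, 91188/73639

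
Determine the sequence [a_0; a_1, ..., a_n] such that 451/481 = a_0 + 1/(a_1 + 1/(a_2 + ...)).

[0; 1, 15, 30]

Run the Euclidean algorithm on 451 and 481; the successive quotients are the partial quotients a_0, a_1, ... (each step inverts the fractional part left over by the previous one):
  451 = 0*481 + 451, so a_0 = 0.
  481 = 1*451 + 30, so a_1 = 1.
  451 = 15*30 + 1, so a_2 = 15.
  30 = 30*1 + 0, so a_3 = 30.
The remainder reaches 0 after 4 divisions, so the expansion has 4 partial quotients, read off in order.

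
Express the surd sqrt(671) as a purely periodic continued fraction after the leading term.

Write x_i = (sqrt(671) + m_i)/d_i with (m_0, d_0) = (0, 1). a_0 = floor(sqrt(671)) = 25, since 25^2 = 625 <= 671 < 676 = 26^2.
Iterate m_{i+1} = d_i*a_i - m_i, d_{i+1} = (671 - m_{i+1}^2)/d_i, a_{i+1} = floor((a_0 + m_{i+1})/d_{i+1}):
  m_1 = 1*25 - 0 = 25, d_1 = (671 - 25^2)/1 = 46/1 = 46, a_1 = floor((25 + 25)/46) = 1.
  m_2 = 46*1 - 25 = 21, d_2 = (671 - 21^2)/46 = 230/46 = 5, a_2 = floor((25 + 21)/5) = 9.
  m_3 = 5*9 - 21 = 24, d_3 = (671 - 24^2)/5 = 95/5 = 19, a_3 = floor((25 + 24)/19) = 2.
  m_4 = 19*2 - 24 = 14, d_4 = (671 - 14^2)/19 = 475/19 = 25, a_4 = floor((25 + 14)/25) = 1.
  m_5 = 25*1 - 14 = 11, d_5 = (671 - 11^2)/25 = 550/25 = 22, a_5 = floor((25 + 11)/22) = 1.
  m_6 = 22*1 - 11 = 11, d_6 = (671 - 11^2)/22 = 550/22 = 25, a_6 = floor((25 + 11)/25) = 1.
  m_7 = 25*1 - 11 = 14, d_7 = (671 - 14^2)/25 = 475/25 = 19, a_7 = floor((25 + 14)/19) = 2.
  m_8 = 19*2 - 14 = 24, d_8 = (671 - 24^2)/19 = 95/19 = 5, a_8 = floor((25 + 24)/5) = 9.
  m_9 = 5*9 - 24 = 21, d_9 = (671 - 21^2)/5 = 230/5 = 46, a_9 = floor((25 + 21)/46) = 1.
  m_10 = 46*1 - 21 = 25, d_10 = (671 - 25^2)/46 = 46/46 = 1, a_10 = floor((25 + 25)/1) = 50.
  m_11 = 1*50 - 25 = 25, d_11 = (671 - 25^2)/1 = 46/1 = 46: (m_11, d_11) = (m_1, d_1) = (25, 46), so from here the quotients repeat a_1, ..., a_10; the period length is 10.
Hence the expansion of sqrt(671) is a_0 = 25 followed by the repeating block 1, 9, 2, 1, 1, 1, 2, 9, 1, 50 (period 10).

[25; (1, 9, 2, 1, 1, 1, 2, 9, 1, 50)]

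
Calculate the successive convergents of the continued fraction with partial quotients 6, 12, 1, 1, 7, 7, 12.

6/1, 73/12, 79/13, 152/25, 1143/188, 8153/1341, 98979/16280

Using the convergent recurrence p_i = a_i*p_{i-1} + p_{i-2}, q_i = a_i*q_{i-1} + q_{i-2} with p_{-2}=0, p_{-1}=1, q_{-2}=1, q_{-1}=0:
  i=0: a_0=6, p_0 = 6*1 + 0 = 6, q_0 = 6*0 + 1 = 1.
  i=1: a_1=12, p_1 = 12*6 + 1 = 73, q_1 = 12*1 + 0 = 12.
  i=2: a_2=1, p_2 = 1*73 + 6 = 79, q_2 = 1*12 + 1 = 13.
  i=3: a_3=1, p_3 = 1*79 + 73 = 152, q_3 = 1*13 + 12 = 25.
  i=4: a_4=7, p_4 = 7*152 + 79 = 1143, q_4 = 7*25 + 13 = 188.
  i=5: a_5=7, p_5 = 7*1143 + 152 = 8153, q_5 = 7*188 + 25 = 1341.
  i=6: a_6=12, p_6 = 12*8153 + 1143 = 98979, q_6 = 12*1341 + 188 = 16280.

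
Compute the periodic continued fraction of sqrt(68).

Write x_i = (sqrt(68) + m_i)/d_i with (m_0, d_0) = (0, 1). a_0 = floor(sqrt(68)) = 8, since 8^2 = 64 <= 68 < 81 = 9^2.
Iterate m_{i+1} = d_i*a_i - m_i, d_{i+1} = (68 - m_{i+1}^2)/d_i, a_{i+1} = floor((a_0 + m_{i+1})/d_{i+1}):
  m_1 = 1*8 - 0 = 8, d_1 = (68 - 8^2)/1 = 4/1 = 4, a_1 = floor((8 + 8)/4) = 4.
  m_2 = 4*4 - 8 = 8, d_2 = (68 - 8^2)/4 = 4/4 = 1, a_2 = floor((8 + 8)/1) = 16.
  m_3 = 1*16 - 8 = 8, d_3 = (68 - 8^2)/1 = 4/1 = 4: (m_3, d_3) = (m_1, d_1) = (8, 4), so from here the quotients repeat a_1, a_2; the period length is 2.
Hence the expansion of sqrt(68) is a_0 = 8 followed by the repeating block 4, 16 (period 2).

[8; (4, 16)]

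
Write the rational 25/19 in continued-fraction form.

[1; 3, 6]

Run the Euclidean algorithm on 25 and 19; the successive quotients are the partial quotients a_0, a_1, ... (each step inverts the fractional part left over by the previous one):
  25 = 1*19 + 6, so a_0 = 1.
  19 = 3*6 + 1, so a_1 = 3.
  6 = 6*1 + 0, so a_2 = 6.
The remainder reaches 0 after 3 divisions, so the expansion has 3 partial quotients, read off in order.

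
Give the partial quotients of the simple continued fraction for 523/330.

Run the Euclidean algorithm on 523 and 330; the successive quotients are the partial quotients a_0, a_1, ... (each step inverts the fractional part left over by the previous one):
  523 = 1*330 + 193, so a_0 = 1.
  330 = 1*193 + 137, so a_1 = 1.
  193 = 1*137 + 56, so a_2 = 1.
  137 = 2*56 + 25, so a_3 = 2.
  56 = 2*25 + 6, so a_4 = 2.
  25 = 4*6 + 1, so a_5 = 4.
  6 = 6*1 + 0, so a_6 = 6.
The remainder reaches 0 after 7 divisions, so the expansion has 7 partial quotients, read off in order.

[1; 1, 1, 2, 2, 4, 6]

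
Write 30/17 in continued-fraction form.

Run the Euclidean algorithm on 30 and 17; the successive quotients are the partial quotients a_0, a_1, ... (each step inverts the fractional part left over by the previous one):
  30 = 1*17 + 13, so a_0 = 1.
  17 = 1*13 + 4, so a_1 = 1.
  13 = 3*4 + 1, so a_2 = 3.
  4 = 4*1 + 0, so a_3 = 4.
The remainder reaches 0 after 4 divisions, so the expansion has 4 partial quotients, read off in order.

[1; 1, 3, 4]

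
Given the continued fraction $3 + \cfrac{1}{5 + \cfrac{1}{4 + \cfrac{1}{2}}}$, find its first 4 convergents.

3/1, 16/5, 67/21, 150/47

Using the convergent recurrence p_i = a_i*p_{i-1} + p_{i-2}, q_i = a_i*q_{i-1} + q_{i-2} with p_{-2}=0, p_{-1}=1, q_{-2}=1, q_{-1}=0:
  i=0: a_0=3, p_0 = 3*1 + 0 = 3, q_0 = 3*0 + 1 = 1.
  i=1: a_1=5, p_1 = 5*3 + 1 = 16, q_1 = 5*1 + 0 = 5.
  i=2: a_2=4, p_2 = 4*16 + 3 = 67, q_2 = 4*5 + 1 = 21.
  i=3: a_3=2, p_3 = 2*67 + 16 = 150, q_3 = 2*21 + 5 = 47.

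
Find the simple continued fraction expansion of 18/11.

[1; 1, 1, 1, 3]

Run the Euclidean algorithm on 18 and 11; the successive quotients are the partial quotients a_0, a_1, ... (each step inverts the fractional part left over by the previous one):
  18 = 1*11 + 7, so a_0 = 1.
  11 = 1*7 + 4, so a_1 = 1.
  7 = 1*4 + 3, so a_2 = 1.
  4 = 1*3 + 1, so a_3 = 1.
  3 = 3*1 + 0, so a_4 = 3.
The remainder reaches 0 after 5 divisions, so the expansion has 5 partial quotients, read off in order.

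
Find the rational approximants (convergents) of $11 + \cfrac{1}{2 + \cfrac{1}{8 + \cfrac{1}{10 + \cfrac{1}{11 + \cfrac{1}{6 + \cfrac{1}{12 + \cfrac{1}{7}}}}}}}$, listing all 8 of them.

11/1, 23/2, 195/17, 1973/172, 21898/1909, 133361/11626, 1622230/141421, 11488971/1001573

Using the convergent recurrence p_i = a_i*p_{i-1} + p_{i-2}, q_i = a_i*q_{i-1} + q_{i-2} with p_{-2}=0, p_{-1}=1, q_{-2}=1, q_{-1}=0:
  i=0: a_0=11, p_0 = 11*1 + 0 = 11, q_0 = 11*0 + 1 = 1.
  i=1: a_1=2, p_1 = 2*11 + 1 = 23, q_1 = 2*1 + 0 = 2.
  i=2: a_2=8, p_2 = 8*23 + 11 = 195, q_2 = 8*2 + 1 = 17.
  i=3: a_3=10, p_3 = 10*195 + 23 = 1973, q_3 = 10*17 + 2 = 172.
  i=4: a_4=11, p_4 = 11*1973 + 195 = 21898, q_4 = 11*172 + 17 = 1909.
  i=5: a_5=6, p_5 = 6*21898 + 1973 = 133361, q_5 = 6*1909 + 172 = 11626.
  i=6: a_6=12, p_6 = 12*133361 + 21898 = 1622230, q_6 = 12*11626 + 1909 = 141421.
  i=7: a_7=7, p_7 = 7*1622230 + 133361 = 11488971, q_7 = 7*141421 + 11626 = 1001573.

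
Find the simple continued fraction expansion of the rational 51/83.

[0; 1, 1, 1, 1, 2, 6]

Run the Euclidean algorithm on 51 and 83; the successive quotients are the partial quotients a_0, a_1, ... (each step inverts the fractional part left over by the previous one):
  51 = 0*83 + 51, so a_0 = 0.
  83 = 1*51 + 32, so a_1 = 1.
  51 = 1*32 + 19, so a_2 = 1.
  32 = 1*19 + 13, so a_3 = 1.
  19 = 1*13 + 6, so a_4 = 1.
  13 = 2*6 + 1, so a_5 = 2.
  6 = 6*1 + 0, so a_6 = 6.
The remainder reaches 0 after 7 divisions, so the expansion has 7 partial quotients, read off in order.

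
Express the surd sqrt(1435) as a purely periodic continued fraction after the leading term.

[37; (1, 7, 2, 3, 7, 3, 2, 7, 1, 74)]

Write x_i = (sqrt(1435) + m_i)/d_i with (m_0, d_0) = (0, 1). a_0 = floor(sqrt(1435)) = 37, since 37^2 = 1369 <= 1435 < 1444 = 38^2.
Iterate m_{i+1} = d_i*a_i - m_i, d_{i+1} = (1435 - m_{i+1}^2)/d_i, a_{i+1} = floor((a_0 + m_{i+1})/d_{i+1}):
  m_1 = 1*37 - 0 = 37, d_1 = (1435 - 37^2)/1 = 66/1 = 66, a_1 = floor((37 + 37)/66) = 1.
  m_2 = 66*1 - 37 = 29, d_2 = (1435 - 29^2)/66 = 594/66 = 9, a_2 = floor((37 + 29)/9) = 7.
  m_3 = 9*7 - 29 = 34, d_3 = (1435 - 34^2)/9 = 279/9 = 31, a_3 = floor((37 + 34)/31) = 2.
  m_4 = 31*2 - 34 = 28, d_4 = (1435 - 28^2)/31 = 651/31 = 21, a_4 = floor((37 + 28)/21) = 3.
  m_5 = 21*3 - 28 = 35, d_5 = (1435 - 35^2)/21 = 210/21 = 10, a_5 = floor((37 + 35)/10) = 7.
  m_6 = 10*7 - 35 = 35, d_6 = (1435 - 35^2)/10 = 210/10 = 21, a_6 = floor((37 + 35)/21) = 3.
  m_7 = 21*3 - 35 = 28, d_7 = (1435 - 28^2)/21 = 651/21 = 31, a_7 = floor((37 + 28)/31) = 2.
  m_8 = 31*2 - 28 = 34, d_8 = (1435 - 34^2)/31 = 279/31 = 9, a_8 = floor((37 + 34)/9) = 7.
  m_9 = 9*7 - 34 = 29, d_9 = (1435 - 29^2)/9 = 594/9 = 66, a_9 = floor((37 + 29)/66) = 1.
  m_10 = 66*1 - 29 = 37, d_10 = (1435 - 37^2)/66 = 66/66 = 1, a_10 = floor((37 + 37)/1) = 74.
  m_11 = 1*74 - 37 = 37, d_11 = (1435 - 37^2)/1 = 66/1 = 66: (m_11, d_11) = (m_1, d_1) = (37, 66), so from here the quotients repeat a_1, ..., a_10; the period length is 10.
Hence the expansion of sqrt(1435) is a_0 = 37 followed by the repeating block 1, 7, 2, 3, 7, 3, 2, 7, 1, 74 (period 10).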